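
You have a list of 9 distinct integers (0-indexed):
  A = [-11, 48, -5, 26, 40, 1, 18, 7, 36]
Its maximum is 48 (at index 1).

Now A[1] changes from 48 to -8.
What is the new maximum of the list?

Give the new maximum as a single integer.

Answer: 40

Derivation:
Old max = 48 (at index 1)
Change: A[1] 48 -> -8
Changed element WAS the max -> may need rescan.
  Max of remaining elements: 40
  New max = max(-8, 40) = 40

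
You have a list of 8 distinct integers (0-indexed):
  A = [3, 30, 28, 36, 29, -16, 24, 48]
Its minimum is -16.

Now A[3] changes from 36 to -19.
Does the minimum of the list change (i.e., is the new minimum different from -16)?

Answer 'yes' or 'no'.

Old min = -16
Change: A[3] 36 -> -19
Changed element was NOT the min; min changes only if -19 < -16.
New min = -19; changed? yes

Answer: yes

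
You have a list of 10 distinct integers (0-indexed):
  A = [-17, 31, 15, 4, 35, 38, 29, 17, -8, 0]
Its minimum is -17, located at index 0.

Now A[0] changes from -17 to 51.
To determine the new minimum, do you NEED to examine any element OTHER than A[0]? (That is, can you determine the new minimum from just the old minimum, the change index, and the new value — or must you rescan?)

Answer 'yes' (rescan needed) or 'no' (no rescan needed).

Answer: yes

Derivation:
Old min = -17 at index 0
Change at index 0: -17 -> 51
Index 0 WAS the min and new value 51 > old min -17. Must rescan other elements to find the new min.
Needs rescan: yes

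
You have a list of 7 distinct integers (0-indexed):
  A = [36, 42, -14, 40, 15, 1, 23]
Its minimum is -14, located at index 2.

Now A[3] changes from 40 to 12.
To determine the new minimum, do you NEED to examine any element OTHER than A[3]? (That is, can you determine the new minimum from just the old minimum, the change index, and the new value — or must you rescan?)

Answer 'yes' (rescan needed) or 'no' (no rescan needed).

Old min = -14 at index 2
Change at index 3: 40 -> 12
Index 3 was NOT the min. New min = min(-14, 12). No rescan of other elements needed.
Needs rescan: no

Answer: no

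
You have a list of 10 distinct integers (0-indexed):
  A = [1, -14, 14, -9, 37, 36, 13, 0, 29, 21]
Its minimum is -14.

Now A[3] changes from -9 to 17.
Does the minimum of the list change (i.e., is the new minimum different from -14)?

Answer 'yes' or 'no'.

Old min = -14
Change: A[3] -9 -> 17
Changed element was NOT the min; min changes only if 17 < -14.
New min = -14; changed? no

Answer: no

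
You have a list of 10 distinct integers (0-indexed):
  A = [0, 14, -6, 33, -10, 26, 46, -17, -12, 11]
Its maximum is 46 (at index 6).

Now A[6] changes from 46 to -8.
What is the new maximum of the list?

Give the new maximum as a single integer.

Answer: 33

Derivation:
Old max = 46 (at index 6)
Change: A[6] 46 -> -8
Changed element WAS the max -> may need rescan.
  Max of remaining elements: 33
  New max = max(-8, 33) = 33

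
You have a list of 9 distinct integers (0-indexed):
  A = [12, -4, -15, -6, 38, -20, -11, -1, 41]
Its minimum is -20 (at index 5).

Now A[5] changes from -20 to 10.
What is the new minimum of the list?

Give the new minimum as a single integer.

Answer: -15

Derivation:
Old min = -20 (at index 5)
Change: A[5] -20 -> 10
Changed element WAS the min. Need to check: is 10 still <= all others?
  Min of remaining elements: -15
  New min = min(10, -15) = -15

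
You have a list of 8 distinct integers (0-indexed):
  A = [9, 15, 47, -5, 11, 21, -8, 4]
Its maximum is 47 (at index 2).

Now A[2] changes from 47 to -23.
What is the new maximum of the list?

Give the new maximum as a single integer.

Old max = 47 (at index 2)
Change: A[2] 47 -> -23
Changed element WAS the max -> may need rescan.
  Max of remaining elements: 21
  New max = max(-23, 21) = 21

Answer: 21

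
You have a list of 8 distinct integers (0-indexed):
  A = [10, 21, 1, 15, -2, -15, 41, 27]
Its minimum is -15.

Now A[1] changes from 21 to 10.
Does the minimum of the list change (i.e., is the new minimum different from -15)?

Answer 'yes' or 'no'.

Old min = -15
Change: A[1] 21 -> 10
Changed element was NOT the min; min changes only if 10 < -15.
New min = -15; changed? no

Answer: no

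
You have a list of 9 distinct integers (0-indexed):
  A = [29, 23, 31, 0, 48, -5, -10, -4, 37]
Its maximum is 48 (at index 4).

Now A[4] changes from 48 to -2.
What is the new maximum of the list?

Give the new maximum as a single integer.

Old max = 48 (at index 4)
Change: A[4] 48 -> -2
Changed element WAS the max -> may need rescan.
  Max of remaining elements: 37
  New max = max(-2, 37) = 37

Answer: 37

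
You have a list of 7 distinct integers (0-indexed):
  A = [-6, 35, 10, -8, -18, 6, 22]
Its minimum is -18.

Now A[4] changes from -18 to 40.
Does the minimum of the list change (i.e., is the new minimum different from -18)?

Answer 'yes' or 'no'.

Answer: yes

Derivation:
Old min = -18
Change: A[4] -18 -> 40
Changed element was the min; new min must be rechecked.
New min = -8; changed? yes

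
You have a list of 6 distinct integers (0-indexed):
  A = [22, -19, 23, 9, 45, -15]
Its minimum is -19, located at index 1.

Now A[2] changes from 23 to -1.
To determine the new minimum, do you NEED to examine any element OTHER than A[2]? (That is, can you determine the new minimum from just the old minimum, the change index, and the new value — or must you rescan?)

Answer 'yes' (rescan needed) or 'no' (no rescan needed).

Old min = -19 at index 1
Change at index 2: 23 -> -1
Index 2 was NOT the min. New min = min(-19, -1). No rescan of other elements needed.
Needs rescan: no

Answer: no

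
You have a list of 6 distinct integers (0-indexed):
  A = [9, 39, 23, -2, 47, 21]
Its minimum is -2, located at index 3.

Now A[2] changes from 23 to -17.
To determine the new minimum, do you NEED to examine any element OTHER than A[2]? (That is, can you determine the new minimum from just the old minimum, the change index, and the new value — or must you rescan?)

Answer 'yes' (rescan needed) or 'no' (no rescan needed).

Old min = -2 at index 3
Change at index 2: 23 -> -17
Index 2 was NOT the min. New min = min(-2, -17). No rescan of other elements needed.
Needs rescan: no

Answer: no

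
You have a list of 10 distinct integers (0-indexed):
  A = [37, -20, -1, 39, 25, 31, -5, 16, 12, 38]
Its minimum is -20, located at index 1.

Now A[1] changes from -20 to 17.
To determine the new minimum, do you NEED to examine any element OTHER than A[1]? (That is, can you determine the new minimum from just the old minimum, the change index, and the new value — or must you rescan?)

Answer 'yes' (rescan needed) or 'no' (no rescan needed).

Answer: yes

Derivation:
Old min = -20 at index 1
Change at index 1: -20 -> 17
Index 1 WAS the min and new value 17 > old min -20. Must rescan other elements to find the new min.
Needs rescan: yes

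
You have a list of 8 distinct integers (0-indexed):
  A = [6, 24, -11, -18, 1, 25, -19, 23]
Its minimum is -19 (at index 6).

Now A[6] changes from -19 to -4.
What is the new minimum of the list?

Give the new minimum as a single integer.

Old min = -19 (at index 6)
Change: A[6] -19 -> -4
Changed element WAS the min. Need to check: is -4 still <= all others?
  Min of remaining elements: -18
  New min = min(-4, -18) = -18

Answer: -18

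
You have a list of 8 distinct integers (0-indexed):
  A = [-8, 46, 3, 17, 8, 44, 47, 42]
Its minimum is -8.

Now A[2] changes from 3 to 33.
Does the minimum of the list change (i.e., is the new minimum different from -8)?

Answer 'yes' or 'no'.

Old min = -8
Change: A[2] 3 -> 33
Changed element was NOT the min; min changes only if 33 < -8.
New min = -8; changed? no

Answer: no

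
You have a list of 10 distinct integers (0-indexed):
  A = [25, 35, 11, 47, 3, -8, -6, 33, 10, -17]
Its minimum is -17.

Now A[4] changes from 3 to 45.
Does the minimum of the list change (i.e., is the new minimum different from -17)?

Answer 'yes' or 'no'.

Answer: no

Derivation:
Old min = -17
Change: A[4] 3 -> 45
Changed element was NOT the min; min changes only if 45 < -17.
New min = -17; changed? no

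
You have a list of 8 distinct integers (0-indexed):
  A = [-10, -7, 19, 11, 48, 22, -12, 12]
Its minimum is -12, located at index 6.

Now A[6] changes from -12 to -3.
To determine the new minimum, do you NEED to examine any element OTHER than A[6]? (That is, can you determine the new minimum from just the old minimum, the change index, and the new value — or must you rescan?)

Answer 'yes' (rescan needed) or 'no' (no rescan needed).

Answer: yes

Derivation:
Old min = -12 at index 6
Change at index 6: -12 -> -3
Index 6 WAS the min and new value -3 > old min -12. Must rescan other elements to find the new min.
Needs rescan: yes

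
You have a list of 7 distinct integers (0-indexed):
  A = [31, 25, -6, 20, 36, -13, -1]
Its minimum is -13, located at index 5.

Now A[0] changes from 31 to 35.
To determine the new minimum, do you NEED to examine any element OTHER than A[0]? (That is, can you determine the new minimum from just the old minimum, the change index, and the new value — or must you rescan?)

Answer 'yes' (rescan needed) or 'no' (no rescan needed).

Old min = -13 at index 5
Change at index 0: 31 -> 35
Index 0 was NOT the min. New min = min(-13, 35). No rescan of other elements needed.
Needs rescan: no

Answer: no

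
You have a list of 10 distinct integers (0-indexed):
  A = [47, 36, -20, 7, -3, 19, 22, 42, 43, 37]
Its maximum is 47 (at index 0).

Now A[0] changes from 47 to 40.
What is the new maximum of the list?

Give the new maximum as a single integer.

Old max = 47 (at index 0)
Change: A[0] 47 -> 40
Changed element WAS the max -> may need rescan.
  Max of remaining elements: 43
  New max = max(40, 43) = 43

Answer: 43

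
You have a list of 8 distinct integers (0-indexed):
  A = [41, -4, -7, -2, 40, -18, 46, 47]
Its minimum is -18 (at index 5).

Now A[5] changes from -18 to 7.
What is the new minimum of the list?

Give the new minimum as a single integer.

Answer: -7

Derivation:
Old min = -18 (at index 5)
Change: A[5] -18 -> 7
Changed element WAS the min. Need to check: is 7 still <= all others?
  Min of remaining elements: -7
  New min = min(7, -7) = -7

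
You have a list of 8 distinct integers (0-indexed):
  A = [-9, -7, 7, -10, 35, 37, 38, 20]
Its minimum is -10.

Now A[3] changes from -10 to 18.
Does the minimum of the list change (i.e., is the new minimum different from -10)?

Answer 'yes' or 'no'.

Answer: yes

Derivation:
Old min = -10
Change: A[3] -10 -> 18
Changed element was the min; new min must be rechecked.
New min = -9; changed? yes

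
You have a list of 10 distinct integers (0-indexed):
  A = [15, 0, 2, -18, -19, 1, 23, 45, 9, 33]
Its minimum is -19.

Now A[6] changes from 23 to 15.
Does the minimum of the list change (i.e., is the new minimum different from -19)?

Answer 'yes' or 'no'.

Answer: no

Derivation:
Old min = -19
Change: A[6] 23 -> 15
Changed element was NOT the min; min changes only if 15 < -19.
New min = -19; changed? no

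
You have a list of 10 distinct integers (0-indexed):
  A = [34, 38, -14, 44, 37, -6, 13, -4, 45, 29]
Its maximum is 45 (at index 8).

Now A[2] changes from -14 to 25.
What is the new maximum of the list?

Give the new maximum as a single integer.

Answer: 45

Derivation:
Old max = 45 (at index 8)
Change: A[2] -14 -> 25
Changed element was NOT the old max.
  New max = max(old_max, new_val) = max(45, 25) = 45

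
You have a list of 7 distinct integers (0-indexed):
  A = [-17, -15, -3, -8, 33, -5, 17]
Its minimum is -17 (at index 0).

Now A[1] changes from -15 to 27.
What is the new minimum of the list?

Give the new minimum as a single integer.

Old min = -17 (at index 0)
Change: A[1] -15 -> 27
Changed element was NOT the old min.
  New min = min(old_min, new_val) = min(-17, 27) = -17

Answer: -17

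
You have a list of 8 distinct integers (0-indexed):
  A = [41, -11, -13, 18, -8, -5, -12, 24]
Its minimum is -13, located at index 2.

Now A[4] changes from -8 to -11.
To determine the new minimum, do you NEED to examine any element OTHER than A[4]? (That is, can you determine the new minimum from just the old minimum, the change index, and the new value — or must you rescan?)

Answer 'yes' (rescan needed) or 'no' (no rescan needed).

Answer: no

Derivation:
Old min = -13 at index 2
Change at index 4: -8 -> -11
Index 4 was NOT the min. New min = min(-13, -11). No rescan of other elements needed.
Needs rescan: no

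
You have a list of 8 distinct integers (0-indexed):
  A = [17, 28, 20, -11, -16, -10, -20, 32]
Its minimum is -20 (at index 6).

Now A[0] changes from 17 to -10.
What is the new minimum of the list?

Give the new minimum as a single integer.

Old min = -20 (at index 6)
Change: A[0] 17 -> -10
Changed element was NOT the old min.
  New min = min(old_min, new_val) = min(-20, -10) = -20

Answer: -20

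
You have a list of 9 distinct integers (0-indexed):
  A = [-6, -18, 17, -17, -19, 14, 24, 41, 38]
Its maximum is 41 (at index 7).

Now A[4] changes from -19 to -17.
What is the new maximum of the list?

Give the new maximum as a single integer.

Answer: 41

Derivation:
Old max = 41 (at index 7)
Change: A[4] -19 -> -17
Changed element was NOT the old max.
  New max = max(old_max, new_val) = max(41, -17) = 41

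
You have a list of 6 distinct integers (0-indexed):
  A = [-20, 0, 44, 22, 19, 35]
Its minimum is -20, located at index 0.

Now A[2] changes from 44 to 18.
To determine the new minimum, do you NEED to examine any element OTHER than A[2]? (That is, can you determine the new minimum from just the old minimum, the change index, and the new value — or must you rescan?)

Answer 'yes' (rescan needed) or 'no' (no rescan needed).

Old min = -20 at index 0
Change at index 2: 44 -> 18
Index 2 was NOT the min. New min = min(-20, 18). No rescan of other elements needed.
Needs rescan: no

Answer: no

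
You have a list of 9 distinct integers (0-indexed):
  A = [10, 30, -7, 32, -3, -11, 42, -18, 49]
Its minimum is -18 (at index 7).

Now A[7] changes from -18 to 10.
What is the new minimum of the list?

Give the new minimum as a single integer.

Old min = -18 (at index 7)
Change: A[7] -18 -> 10
Changed element WAS the min. Need to check: is 10 still <= all others?
  Min of remaining elements: -11
  New min = min(10, -11) = -11

Answer: -11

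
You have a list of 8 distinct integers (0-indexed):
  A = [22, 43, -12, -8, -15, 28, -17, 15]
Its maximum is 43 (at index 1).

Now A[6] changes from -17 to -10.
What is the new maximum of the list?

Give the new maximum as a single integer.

Answer: 43

Derivation:
Old max = 43 (at index 1)
Change: A[6] -17 -> -10
Changed element was NOT the old max.
  New max = max(old_max, new_val) = max(43, -10) = 43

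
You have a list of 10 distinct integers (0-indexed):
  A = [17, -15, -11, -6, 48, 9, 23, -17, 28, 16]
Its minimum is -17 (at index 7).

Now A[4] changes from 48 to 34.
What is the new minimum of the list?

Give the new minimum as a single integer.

Answer: -17

Derivation:
Old min = -17 (at index 7)
Change: A[4] 48 -> 34
Changed element was NOT the old min.
  New min = min(old_min, new_val) = min(-17, 34) = -17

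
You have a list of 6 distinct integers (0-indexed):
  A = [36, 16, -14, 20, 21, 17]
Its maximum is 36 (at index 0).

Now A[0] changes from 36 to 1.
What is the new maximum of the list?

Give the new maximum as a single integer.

Answer: 21

Derivation:
Old max = 36 (at index 0)
Change: A[0] 36 -> 1
Changed element WAS the max -> may need rescan.
  Max of remaining elements: 21
  New max = max(1, 21) = 21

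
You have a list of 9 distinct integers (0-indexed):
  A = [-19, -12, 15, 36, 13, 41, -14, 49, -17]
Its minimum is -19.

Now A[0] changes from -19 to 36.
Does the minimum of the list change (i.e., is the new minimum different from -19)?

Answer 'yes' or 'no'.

Answer: yes

Derivation:
Old min = -19
Change: A[0] -19 -> 36
Changed element was the min; new min must be rechecked.
New min = -17; changed? yes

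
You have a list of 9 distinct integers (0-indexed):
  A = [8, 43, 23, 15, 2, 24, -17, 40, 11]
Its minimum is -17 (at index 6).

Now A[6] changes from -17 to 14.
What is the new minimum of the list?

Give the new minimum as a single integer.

Old min = -17 (at index 6)
Change: A[6] -17 -> 14
Changed element WAS the min. Need to check: is 14 still <= all others?
  Min of remaining elements: 2
  New min = min(14, 2) = 2

Answer: 2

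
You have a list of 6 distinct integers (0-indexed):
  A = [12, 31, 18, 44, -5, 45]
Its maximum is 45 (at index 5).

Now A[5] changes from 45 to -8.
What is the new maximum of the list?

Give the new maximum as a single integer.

Old max = 45 (at index 5)
Change: A[5] 45 -> -8
Changed element WAS the max -> may need rescan.
  Max of remaining elements: 44
  New max = max(-8, 44) = 44

Answer: 44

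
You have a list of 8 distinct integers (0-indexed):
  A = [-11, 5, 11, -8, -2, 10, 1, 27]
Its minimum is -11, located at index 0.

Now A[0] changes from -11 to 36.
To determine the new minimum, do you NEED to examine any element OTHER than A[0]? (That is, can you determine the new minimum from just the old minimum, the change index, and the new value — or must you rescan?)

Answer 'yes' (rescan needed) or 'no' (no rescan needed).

Answer: yes

Derivation:
Old min = -11 at index 0
Change at index 0: -11 -> 36
Index 0 WAS the min and new value 36 > old min -11. Must rescan other elements to find the new min.
Needs rescan: yes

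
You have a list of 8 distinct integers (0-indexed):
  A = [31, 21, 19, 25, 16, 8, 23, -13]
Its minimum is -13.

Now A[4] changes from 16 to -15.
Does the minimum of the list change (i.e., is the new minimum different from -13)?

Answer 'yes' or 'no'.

Answer: yes

Derivation:
Old min = -13
Change: A[4] 16 -> -15
Changed element was NOT the min; min changes only if -15 < -13.
New min = -15; changed? yes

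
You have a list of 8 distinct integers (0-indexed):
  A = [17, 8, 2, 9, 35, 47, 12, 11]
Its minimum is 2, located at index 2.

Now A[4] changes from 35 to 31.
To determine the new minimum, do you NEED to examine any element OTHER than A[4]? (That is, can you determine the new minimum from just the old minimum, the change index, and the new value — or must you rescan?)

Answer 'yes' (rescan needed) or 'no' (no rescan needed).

Answer: no

Derivation:
Old min = 2 at index 2
Change at index 4: 35 -> 31
Index 4 was NOT the min. New min = min(2, 31). No rescan of other elements needed.
Needs rescan: no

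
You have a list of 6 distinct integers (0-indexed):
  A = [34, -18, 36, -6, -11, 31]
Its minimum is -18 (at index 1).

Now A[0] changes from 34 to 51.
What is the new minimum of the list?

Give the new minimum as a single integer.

Old min = -18 (at index 1)
Change: A[0] 34 -> 51
Changed element was NOT the old min.
  New min = min(old_min, new_val) = min(-18, 51) = -18

Answer: -18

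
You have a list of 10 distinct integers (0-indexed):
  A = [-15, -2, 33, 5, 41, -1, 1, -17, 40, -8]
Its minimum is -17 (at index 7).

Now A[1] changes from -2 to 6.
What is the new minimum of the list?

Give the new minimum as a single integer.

Old min = -17 (at index 7)
Change: A[1] -2 -> 6
Changed element was NOT the old min.
  New min = min(old_min, new_val) = min(-17, 6) = -17

Answer: -17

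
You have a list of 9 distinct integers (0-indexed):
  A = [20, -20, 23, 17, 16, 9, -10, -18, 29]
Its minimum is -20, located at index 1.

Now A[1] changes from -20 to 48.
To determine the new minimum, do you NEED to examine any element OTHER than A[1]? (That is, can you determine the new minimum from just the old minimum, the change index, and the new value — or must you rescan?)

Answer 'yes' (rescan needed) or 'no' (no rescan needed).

Old min = -20 at index 1
Change at index 1: -20 -> 48
Index 1 WAS the min and new value 48 > old min -20. Must rescan other elements to find the new min.
Needs rescan: yes

Answer: yes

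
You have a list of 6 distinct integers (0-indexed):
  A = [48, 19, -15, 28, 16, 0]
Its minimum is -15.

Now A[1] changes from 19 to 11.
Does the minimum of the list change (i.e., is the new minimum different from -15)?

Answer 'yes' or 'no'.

Answer: no

Derivation:
Old min = -15
Change: A[1] 19 -> 11
Changed element was NOT the min; min changes only if 11 < -15.
New min = -15; changed? no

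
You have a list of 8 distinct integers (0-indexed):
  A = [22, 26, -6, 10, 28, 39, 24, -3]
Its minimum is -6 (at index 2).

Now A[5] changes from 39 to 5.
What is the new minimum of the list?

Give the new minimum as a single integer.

Old min = -6 (at index 2)
Change: A[5] 39 -> 5
Changed element was NOT the old min.
  New min = min(old_min, new_val) = min(-6, 5) = -6

Answer: -6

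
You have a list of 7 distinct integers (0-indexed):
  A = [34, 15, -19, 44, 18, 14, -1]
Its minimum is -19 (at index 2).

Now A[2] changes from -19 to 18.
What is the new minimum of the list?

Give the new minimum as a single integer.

Answer: -1

Derivation:
Old min = -19 (at index 2)
Change: A[2] -19 -> 18
Changed element WAS the min. Need to check: is 18 still <= all others?
  Min of remaining elements: -1
  New min = min(18, -1) = -1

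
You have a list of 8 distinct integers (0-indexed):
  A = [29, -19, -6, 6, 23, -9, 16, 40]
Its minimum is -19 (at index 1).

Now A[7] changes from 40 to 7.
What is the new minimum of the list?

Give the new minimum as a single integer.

Old min = -19 (at index 1)
Change: A[7] 40 -> 7
Changed element was NOT the old min.
  New min = min(old_min, new_val) = min(-19, 7) = -19

Answer: -19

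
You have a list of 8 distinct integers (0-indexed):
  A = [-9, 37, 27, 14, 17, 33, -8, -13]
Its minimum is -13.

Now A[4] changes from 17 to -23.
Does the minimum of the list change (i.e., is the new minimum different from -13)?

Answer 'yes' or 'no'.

Answer: yes

Derivation:
Old min = -13
Change: A[4] 17 -> -23
Changed element was NOT the min; min changes only if -23 < -13.
New min = -23; changed? yes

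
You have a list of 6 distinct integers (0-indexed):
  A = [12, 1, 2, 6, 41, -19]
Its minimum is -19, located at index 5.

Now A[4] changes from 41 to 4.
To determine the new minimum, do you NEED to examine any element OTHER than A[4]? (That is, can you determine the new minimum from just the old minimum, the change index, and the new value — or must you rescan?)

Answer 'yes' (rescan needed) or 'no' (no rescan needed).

Old min = -19 at index 5
Change at index 4: 41 -> 4
Index 4 was NOT the min. New min = min(-19, 4). No rescan of other elements needed.
Needs rescan: no

Answer: no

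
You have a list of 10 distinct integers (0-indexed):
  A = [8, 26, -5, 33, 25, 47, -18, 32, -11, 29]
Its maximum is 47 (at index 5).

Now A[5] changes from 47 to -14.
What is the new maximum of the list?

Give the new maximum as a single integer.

Answer: 33

Derivation:
Old max = 47 (at index 5)
Change: A[5] 47 -> -14
Changed element WAS the max -> may need rescan.
  Max of remaining elements: 33
  New max = max(-14, 33) = 33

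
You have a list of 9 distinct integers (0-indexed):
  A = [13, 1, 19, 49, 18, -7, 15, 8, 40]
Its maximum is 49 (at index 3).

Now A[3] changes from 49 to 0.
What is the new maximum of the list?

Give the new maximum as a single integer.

Answer: 40

Derivation:
Old max = 49 (at index 3)
Change: A[3] 49 -> 0
Changed element WAS the max -> may need rescan.
  Max of remaining elements: 40
  New max = max(0, 40) = 40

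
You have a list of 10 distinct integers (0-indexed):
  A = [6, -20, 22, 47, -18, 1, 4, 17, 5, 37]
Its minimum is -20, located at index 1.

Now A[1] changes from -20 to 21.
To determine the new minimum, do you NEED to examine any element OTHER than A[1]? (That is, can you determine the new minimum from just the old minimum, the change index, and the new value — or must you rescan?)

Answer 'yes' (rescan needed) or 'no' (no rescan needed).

Answer: yes

Derivation:
Old min = -20 at index 1
Change at index 1: -20 -> 21
Index 1 WAS the min and new value 21 > old min -20. Must rescan other elements to find the new min.
Needs rescan: yes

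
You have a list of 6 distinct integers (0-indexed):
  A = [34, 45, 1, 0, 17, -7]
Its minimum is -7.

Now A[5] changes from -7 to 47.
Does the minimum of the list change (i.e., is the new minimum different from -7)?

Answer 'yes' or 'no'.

Answer: yes

Derivation:
Old min = -7
Change: A[5] -7 -> 47
Changed element was the min; new min must be rechecked.
New min = 0; changed? yes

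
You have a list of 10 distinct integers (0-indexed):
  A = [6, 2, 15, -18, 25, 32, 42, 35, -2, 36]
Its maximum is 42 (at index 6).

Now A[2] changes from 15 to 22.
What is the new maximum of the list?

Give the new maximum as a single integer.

Answer: 42

Derivation:
Old max = 42 (at index 6)
Change: A[2] 15 -> 22
Changed element was NOT the old max.
  New max = max(old_max, new_val) = max(42, 22) = 42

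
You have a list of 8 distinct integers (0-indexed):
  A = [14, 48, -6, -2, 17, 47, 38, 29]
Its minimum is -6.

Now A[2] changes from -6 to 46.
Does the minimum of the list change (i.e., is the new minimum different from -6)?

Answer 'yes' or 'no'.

Old min = -6
Change: A[2] -6 -> 46
Changed element was the min; new min must be rechecked.
New min = -2; changed? yes

Answer: yes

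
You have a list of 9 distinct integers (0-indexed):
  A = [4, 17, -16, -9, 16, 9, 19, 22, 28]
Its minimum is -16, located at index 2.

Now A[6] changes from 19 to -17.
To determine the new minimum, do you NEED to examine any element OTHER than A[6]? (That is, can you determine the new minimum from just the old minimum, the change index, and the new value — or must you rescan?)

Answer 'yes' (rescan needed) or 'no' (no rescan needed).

Old min = -16 at index 2
Change at index 6: 19 -> -17
Index 6 was NOT the min. New min = min(-16, -17). No rescan of other elements needed.
Needs rescan: no

Answer: no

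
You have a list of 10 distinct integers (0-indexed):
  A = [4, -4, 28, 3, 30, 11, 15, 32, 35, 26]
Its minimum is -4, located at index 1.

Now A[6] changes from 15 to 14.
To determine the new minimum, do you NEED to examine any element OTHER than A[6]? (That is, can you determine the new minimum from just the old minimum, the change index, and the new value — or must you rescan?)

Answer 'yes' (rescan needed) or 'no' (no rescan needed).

Old min = -4 at index 1
Change at index 6: 15 -> 14
Index 6 was NOT the min. New min = min(-4, 14). No rescan of other elements needed.
Needs rescan: no

Answer: no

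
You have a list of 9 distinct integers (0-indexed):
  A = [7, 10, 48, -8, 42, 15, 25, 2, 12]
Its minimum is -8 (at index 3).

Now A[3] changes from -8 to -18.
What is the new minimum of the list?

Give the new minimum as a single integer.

Old min = -8 (at index 3)
Change: A[3] -8 -> -18
Changed element WAS the min. Need to check: is -18 still <= all others?
  Min of remaining elements: 2
  New min = min(-18, 2) = -18

Answer: -18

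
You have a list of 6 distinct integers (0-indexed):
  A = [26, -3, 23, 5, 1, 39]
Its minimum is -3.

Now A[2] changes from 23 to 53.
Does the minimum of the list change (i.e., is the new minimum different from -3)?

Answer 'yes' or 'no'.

Answer: no

Derivation:
Old min = -3
Change: A[2] 23 -> 53
Changed element was NOT the min; min changes only if 53 < -3.
New min = -3; changed? no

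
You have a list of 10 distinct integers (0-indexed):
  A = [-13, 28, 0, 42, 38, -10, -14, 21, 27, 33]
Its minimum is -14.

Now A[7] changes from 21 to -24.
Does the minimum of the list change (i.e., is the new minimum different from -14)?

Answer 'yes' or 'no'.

Answer: yes

Derivation:
Old min = -14
Change: A[7] 21 -> -24
Changed element was NOT the min; min changes only if -24 < -14.
New min = -24; changed? yes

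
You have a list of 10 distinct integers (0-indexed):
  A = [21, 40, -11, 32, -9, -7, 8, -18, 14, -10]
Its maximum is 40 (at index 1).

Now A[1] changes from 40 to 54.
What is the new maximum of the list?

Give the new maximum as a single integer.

Old max = 40 (at index 1)
Change: A[1] 40 -> 54
Changed element WAS the max -> may need rescan.
  Max of remaining elements: 32
  New max = max(54, 32) = 54

Answer: 54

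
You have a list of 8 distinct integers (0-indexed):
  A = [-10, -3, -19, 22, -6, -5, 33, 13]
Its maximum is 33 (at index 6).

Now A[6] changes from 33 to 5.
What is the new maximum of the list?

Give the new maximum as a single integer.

Answer: 22

Derivation:
Old max = 33 (at index 6)
Change: A[6] 33 -> 5
Changed element WAS the max -> may need rescan.
  Max of remaining elements: 22
  New max = max(5, 22) = 22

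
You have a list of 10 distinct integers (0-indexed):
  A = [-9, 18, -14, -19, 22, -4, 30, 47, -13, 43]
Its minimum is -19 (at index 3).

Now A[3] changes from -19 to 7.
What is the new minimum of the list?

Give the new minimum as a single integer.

Old min = -19 (at index 3)
Change: A[3] -19 -> 7
Changed element WAS the min. Need to check: is 7 still <= all others?
  Min of remaining elements: -14
  New min = min(7, -14) = -14

Answer: -14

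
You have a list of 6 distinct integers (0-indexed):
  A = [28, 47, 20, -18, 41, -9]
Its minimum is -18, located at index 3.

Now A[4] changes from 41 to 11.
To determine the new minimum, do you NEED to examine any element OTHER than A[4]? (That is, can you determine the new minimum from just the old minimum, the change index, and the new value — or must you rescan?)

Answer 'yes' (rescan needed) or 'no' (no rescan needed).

Old min = -18 at index 3
Change at index 4: 41 -> 11
Index 4 was NOT the min. New min = min(-18, 11). No rescan of other elements needed.
Needs rescan: no

Answer: no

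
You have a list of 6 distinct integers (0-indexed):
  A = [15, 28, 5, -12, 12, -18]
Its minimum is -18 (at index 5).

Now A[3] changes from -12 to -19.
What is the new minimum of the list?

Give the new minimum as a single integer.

Old min = -18 (at index 5)
Change: A[3] -12 -> -19
Changed element was NOT the old min.
  New min = min(old_min, new_val) = min(-18, -19) = -19

Answer: -19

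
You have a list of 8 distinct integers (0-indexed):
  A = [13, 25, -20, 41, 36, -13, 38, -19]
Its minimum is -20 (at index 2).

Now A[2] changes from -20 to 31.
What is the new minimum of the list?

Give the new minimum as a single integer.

Old min = -20 (at index 2)
Change: A[2] -20 -> 31
Changed element WAS the min. Need to check: is 31 still <= all others?
  Min of remaining elements: -19
  New min = min(31, -19) = -19

Answer: -19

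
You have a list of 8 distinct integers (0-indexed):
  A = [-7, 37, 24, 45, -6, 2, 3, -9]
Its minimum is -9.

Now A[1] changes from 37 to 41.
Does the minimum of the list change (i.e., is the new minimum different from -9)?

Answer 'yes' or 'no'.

Old min = -9
Change: A[1] 37 -> 41
Changed element was NOT the min; min changes only if 41 < -9.
New min = -9; changed? no

Answer: no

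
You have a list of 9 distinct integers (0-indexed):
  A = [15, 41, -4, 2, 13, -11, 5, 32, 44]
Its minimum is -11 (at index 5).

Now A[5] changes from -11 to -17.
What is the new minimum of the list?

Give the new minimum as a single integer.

Old min = -11 (at index 5)
Change: A[5] -11 -> -17
Changed element WAS the min. Need to check: is -17 still <= all others?
  Min of remaining elements: -4
  New min = min(-17, -4) = -17

Answer: -17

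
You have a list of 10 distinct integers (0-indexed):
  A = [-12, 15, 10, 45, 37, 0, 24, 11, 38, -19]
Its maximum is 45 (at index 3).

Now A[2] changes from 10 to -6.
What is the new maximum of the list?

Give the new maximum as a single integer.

Answer: 45

Derivation:
Old max = 45 (at index 3)
Change: A[2] 10 -> -6
Changed element was NOT the old max.
  New max = max(old_max, new_val) = max(45, -6) = 45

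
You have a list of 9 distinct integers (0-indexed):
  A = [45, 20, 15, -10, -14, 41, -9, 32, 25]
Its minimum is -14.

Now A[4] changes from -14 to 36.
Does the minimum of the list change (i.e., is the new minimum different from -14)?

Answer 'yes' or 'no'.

Answer: yes

Derivation:
Old min = -14
Change: A[4] -14 -> 36
Changed element was the min; new min must be rechecked.
New min = -10; changed? yes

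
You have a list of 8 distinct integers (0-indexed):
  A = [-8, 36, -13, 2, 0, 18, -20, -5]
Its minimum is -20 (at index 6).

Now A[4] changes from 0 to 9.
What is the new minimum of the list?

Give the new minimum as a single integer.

Answer: -20

Derivation:
Old min = -20 (at index 6)
Change: A[4] 0 -> 9
Changed element was NOT the old min.
  New min = min(old_min, new_val) = min(-20, 9) = -20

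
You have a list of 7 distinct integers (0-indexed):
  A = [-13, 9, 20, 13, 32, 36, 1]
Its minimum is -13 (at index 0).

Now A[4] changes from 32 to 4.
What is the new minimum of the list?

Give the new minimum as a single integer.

Answer: -13

Derivation:
Old min = -13 (at index 0)
Change: A[4] 32 -> 4
Changed element was NOT the old min.
  New min = min(old_min, new_val) = min(-13, 4) = -13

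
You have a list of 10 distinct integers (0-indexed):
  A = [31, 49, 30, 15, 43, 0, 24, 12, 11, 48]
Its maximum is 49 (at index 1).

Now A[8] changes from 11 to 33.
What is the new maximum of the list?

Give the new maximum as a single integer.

Answer: 49

Derivation:
Old max = 49 (at index 1)
Change: A[8] 11 -> 33
Changed element was NOT the old max.
  New max = max(old_max, new_val) = max(49, 33) = 49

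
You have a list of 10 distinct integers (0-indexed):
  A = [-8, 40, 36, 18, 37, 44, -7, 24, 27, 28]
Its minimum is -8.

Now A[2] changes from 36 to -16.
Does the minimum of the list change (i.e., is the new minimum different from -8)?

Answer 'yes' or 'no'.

Answer: yes

Derivation:
Old min = -8
Change: A[2] 36 -> -16
Changed element was NOT the min; min changes only if -16 < -8.
New min = -16; changed? yes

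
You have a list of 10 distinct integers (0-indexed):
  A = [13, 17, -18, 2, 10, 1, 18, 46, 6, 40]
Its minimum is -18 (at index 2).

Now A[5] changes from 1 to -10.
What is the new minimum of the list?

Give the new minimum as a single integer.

Answer: -18

Derivation:
Old min = -18 (at index 2)
Change: A[5] 1 -> -10
Changed element was NOT the old min.
  New min = min(old_min, new_val) = min(-18, -10) = -18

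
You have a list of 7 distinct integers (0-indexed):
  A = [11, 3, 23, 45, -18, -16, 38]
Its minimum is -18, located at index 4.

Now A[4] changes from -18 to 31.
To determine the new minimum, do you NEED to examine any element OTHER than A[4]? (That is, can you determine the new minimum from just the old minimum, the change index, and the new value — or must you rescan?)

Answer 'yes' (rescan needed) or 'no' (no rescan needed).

Old min = -18 at index 4
Change at index 4: -18 -> 31
Index 4 WAS the min and new value 31 > old min -18. Must rescan other elements to find the new min.
Needs rescan: yes

Answer: yes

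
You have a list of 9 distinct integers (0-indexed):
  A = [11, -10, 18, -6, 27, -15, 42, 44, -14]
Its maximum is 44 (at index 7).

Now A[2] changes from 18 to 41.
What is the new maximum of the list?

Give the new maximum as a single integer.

Old max = 44 (at index 7)
Change: A[2] 18 -> 41
Changed element was NOT the old max.
  New max = max(old_max, new_val) = max(44, 41) = 44

Answer: 44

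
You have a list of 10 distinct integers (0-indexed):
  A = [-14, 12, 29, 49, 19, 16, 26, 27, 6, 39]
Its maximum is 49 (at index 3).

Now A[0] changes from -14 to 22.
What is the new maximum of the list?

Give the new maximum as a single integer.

Old max = 49 (at index 3)
Change: A[0] -14 -> 22
Changed element was NOT the old max.
  New max = max(old_max, new_val) = max(49, 22) = 49

Answer: 49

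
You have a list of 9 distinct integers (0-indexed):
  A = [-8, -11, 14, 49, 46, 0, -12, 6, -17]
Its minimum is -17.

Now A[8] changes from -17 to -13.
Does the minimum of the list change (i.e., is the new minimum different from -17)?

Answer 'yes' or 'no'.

Old min = -17
Change: A[8] -17 -> -13
Changed element was the min; new min must be rechecked.
New min = -13; changed? yes

Answer: yes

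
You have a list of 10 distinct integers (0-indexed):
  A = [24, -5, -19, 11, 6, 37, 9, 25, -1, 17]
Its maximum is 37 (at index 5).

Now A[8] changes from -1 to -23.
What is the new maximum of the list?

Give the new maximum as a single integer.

Answer: 37

Derivation:
Old max = 37 (at index 5)
Change: A[8] -1 -> -23
Changed element was NOT the old max.
  New max = max(old_max, new_val) = max(37, -23) = 37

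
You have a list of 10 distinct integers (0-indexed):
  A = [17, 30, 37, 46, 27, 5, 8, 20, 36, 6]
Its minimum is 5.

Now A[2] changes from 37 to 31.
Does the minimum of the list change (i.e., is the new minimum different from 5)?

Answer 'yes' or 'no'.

Answer: no

Derivation:
Old min = 5
Change: A[2] 37 -> 31
Changed element was NOT the min; min changes only if 31 < 5.
New min = 5; changed? no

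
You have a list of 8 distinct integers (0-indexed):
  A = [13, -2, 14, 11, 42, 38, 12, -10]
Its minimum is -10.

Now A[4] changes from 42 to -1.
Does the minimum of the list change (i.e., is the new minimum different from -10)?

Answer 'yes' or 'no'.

Old min = -10
Change: A[4] 42 -> -1
Changed element was NOT the min; min changes only if -1 < -10.
New min = -10; changed? no

Answer: no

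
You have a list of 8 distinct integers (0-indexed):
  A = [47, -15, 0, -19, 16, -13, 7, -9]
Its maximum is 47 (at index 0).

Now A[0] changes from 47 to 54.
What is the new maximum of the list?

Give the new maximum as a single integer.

Answer: 54

Derivation:
Old max = 47 (at index 0)
Change: A[0] 47 -> 54
Changed element WAS the max -> may need rescan.
  Max of remaining elements: 16
  New max = max(54, 16) = 54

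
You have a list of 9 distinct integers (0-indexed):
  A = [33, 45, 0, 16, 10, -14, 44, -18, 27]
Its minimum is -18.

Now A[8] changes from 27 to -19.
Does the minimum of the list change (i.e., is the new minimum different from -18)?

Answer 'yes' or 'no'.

Old min = -18
Change: A[8] 27 -> -19
Changed element was NOT the min; min changes only if -19 < -18.
New min = -19; changed? yes

Answer: yes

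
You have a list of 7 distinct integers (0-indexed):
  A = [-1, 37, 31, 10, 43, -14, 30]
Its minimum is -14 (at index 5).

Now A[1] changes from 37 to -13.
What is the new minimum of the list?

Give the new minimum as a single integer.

Answer: -14

Derivation:
Old min = -14 (at index 5)
Change: A[1] 37 -> -13
Changed element was NOT the old min.
  New min = min(old_min, new_val) = min(-14, -13) = -14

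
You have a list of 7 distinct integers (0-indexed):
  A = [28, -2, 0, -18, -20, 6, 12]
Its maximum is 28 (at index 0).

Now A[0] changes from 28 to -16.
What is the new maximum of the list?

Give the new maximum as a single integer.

Answer: 12

Derivation:
Old max = 28 (at index 0)
Change: A[0] 28 -> -16
Changed element WAS the max -> may need rescan.
  Max of remaining elements: 12
  New max = max(-16, 12) = 12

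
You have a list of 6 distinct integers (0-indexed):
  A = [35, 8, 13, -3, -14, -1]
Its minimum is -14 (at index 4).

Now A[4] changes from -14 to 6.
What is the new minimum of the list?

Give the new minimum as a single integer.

Answer: -3

Derivation:
Old min = -14 (at index 4)
Change: A[4] -14 -> 6
Changed element WAS the min. Need to check: is 6 still <= all others?
  Min of remaining elements: -3
  New min = min(6, -3) = -3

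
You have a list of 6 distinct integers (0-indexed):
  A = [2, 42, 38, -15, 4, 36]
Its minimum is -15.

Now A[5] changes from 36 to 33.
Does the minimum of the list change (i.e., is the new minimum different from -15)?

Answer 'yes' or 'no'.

Answer: no

Derivation:
Old min = -15
Change: A[5] 36 -> 33
Changed element was NOT the min; min changes only if 33 < -15.
New min = -15; changed? no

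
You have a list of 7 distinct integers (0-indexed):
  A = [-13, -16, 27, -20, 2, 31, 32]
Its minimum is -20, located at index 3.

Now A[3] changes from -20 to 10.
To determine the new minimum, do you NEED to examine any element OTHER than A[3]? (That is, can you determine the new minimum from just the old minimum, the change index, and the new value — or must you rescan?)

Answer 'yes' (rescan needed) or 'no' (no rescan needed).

Answer: yes

Derivation:
Old min = -20 at index 3
Change at index 3: -20 -> 10
Index 3 WAS the min and new value 10 > old min -20. Must rescan other elements to find the new min.
Needs rescan: yes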